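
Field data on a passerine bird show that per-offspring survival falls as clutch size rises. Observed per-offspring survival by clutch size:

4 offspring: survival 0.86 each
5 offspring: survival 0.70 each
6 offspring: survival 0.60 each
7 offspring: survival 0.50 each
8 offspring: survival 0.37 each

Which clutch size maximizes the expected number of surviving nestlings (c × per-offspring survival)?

Expected surviving nestlings = c × s(c):
  c=4: 4 × 0.86 = 3.440
  c=5: 5 × 0.70 = 3.500
  c=6: 6 × 0.60 = 3.600
  c=7: 7 × 0.50 = 3.500
  c=8: 8 × 0.37 = 2.960
Maximum at c = 6 (3.600 surviving nestlings).

6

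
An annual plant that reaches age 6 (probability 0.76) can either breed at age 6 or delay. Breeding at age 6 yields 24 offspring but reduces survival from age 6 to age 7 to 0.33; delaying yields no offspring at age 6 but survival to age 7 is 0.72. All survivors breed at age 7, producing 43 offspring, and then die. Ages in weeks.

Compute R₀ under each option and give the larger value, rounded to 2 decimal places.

29.02

breed at age 6: R₀ = 0.76 × (24 + 0.33 × 43) = 0.76 × 38.1900 = 29.0244
delay to age 7: R₀ = 0.76 × (0.72 × 43) = 0.76 × 30.9600 = 23.5296
Higher: breed at age 6 (29.0244).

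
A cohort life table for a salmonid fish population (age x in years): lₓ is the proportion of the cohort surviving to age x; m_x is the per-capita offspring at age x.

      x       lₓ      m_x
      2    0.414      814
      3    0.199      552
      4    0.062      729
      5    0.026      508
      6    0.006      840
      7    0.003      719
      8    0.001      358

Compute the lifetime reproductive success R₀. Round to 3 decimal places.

R₀ = Σ lₓ m_x:
  age 2: 0.414 × 814 = 336.9960
  age 3: 0.199 × 552 = 109.8480
  age 4: 0.062 × 729 = 45.1980
  age 5: 0.026 × 508 = 13.2080
  age 6: 0.006 × 840 = 5.0400
  age 7: 0.003 × 719 = 2.1570
  age 8: 0.001 × 358 = 0.3580
R₀ = 336.9960 + 109.8480 + 45.1980 + 13.2080 + 5.0400 + 2.1570 + 0.3580 = 512.8050

512.805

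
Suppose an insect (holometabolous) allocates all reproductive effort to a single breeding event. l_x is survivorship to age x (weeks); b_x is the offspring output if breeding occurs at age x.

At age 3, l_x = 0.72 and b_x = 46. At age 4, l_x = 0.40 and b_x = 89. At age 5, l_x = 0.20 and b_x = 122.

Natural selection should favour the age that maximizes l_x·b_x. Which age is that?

4

Expected offspring if breeding at age x = l_x × b_x:
  age 3: 0.72 × 46 = 33.120
  age 4: 0.40 × 89 = 35.600
  age 5: 0.20 × 122 = 24.400
Maximum at age 4 (35.600).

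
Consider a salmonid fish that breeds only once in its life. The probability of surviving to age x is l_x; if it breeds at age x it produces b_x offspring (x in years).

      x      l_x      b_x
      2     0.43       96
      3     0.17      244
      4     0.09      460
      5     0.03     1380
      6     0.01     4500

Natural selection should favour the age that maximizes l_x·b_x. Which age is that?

Expected offspring if breeding at age x = l_x × b_x:
  age 2: 0.43 × 96 = 41.280
  age 3: 0.17 × 244 = 41.480
  age 4: 0.09 × 460 = 41.400
  age 5: 0.03 × 1380 = 41.400
  age 6: 0.01 × 4500 = 45.000
Maximum at age 6 (45.000).

6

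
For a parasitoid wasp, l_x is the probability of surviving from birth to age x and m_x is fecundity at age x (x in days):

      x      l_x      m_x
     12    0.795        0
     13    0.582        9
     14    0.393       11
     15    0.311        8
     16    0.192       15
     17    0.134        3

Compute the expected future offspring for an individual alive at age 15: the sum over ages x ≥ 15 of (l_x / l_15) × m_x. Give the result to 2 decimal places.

l_15 = 0.311. Conditional survival from age 15 to x is l_x / l_15.
  x=15: (0.311/0.311) × 8 = 8.0000
  x=16: (0.192/0.311) × 15 = 9.2605
  x=17: (0.134/0.311) × 3 = 1.2926
Sum = 8.0000 + 9.2605 + 1.2926 = 18.5531

18.55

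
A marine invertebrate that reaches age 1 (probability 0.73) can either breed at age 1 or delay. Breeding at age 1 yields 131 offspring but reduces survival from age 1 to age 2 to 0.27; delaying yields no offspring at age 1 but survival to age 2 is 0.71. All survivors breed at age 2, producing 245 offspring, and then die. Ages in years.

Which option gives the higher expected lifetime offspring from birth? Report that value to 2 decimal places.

143.92

breed at age 1: R₀ = 0.73 × (131 + 0.27 × 245) = 0.73 × 197.1500 = 143.9195
delay to age 2: R₀ = 0.73 × (0.71 × 245) = 0.73 × 173.9500 = 126.9835
Higher: breed at age 1 (143.9195).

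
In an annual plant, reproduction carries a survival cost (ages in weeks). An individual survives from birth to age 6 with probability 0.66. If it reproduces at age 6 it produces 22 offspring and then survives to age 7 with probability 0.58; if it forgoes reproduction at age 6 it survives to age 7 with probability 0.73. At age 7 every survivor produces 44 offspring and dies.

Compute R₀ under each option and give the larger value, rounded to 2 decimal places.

breed at age 6: R₀ = 0.66 × (22 + 0.58 × 44) = 0.66 × 47.5200 = 31.3632
delay to age 7: R₀ = 0.66 × (0.73 × 44) = 0.66 × 32.1200 = 21.1992
Higher: breed at age 6 (31.3632).

31.36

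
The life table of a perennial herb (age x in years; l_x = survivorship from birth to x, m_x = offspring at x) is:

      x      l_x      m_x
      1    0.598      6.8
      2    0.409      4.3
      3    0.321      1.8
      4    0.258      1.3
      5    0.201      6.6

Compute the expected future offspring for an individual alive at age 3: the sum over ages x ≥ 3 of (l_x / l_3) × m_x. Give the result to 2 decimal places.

6.98

l_3 = 0.321. Conditional survival from age 3 to x is l_x / l_3.
  x=3: (0.321/0.321) × 1.8 = 1.8000
  x=4: (0.258/0.321) × 1.3 = 1.0449
  x=5: (0.201/0.321) × 6.6 = 4.1327
Sum = 1.8000 + 1.0449 + 4.1327 = 6.9776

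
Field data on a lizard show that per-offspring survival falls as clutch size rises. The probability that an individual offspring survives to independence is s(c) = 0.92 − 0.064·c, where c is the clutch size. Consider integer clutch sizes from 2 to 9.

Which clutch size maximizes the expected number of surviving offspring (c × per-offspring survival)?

Expected surviving offspring = c × s(c):
  c=2: 2 × 0.792 = 1.584
  c=3: 3 × 0.728 = 2.184
  c=4: 4 × 0.664 = 2.656
  c=5: 5 × 0.600 = 3.000
  c=6: 6 × 0.536 = 3.216
  c=7: 7 × 0.472 = 3.304
  c=8: 8 × 0.408 = 3.264
  c=9: 9 × 0.344 = 3.096
Maximum at c = 7 (3.304 surviving offspring).

7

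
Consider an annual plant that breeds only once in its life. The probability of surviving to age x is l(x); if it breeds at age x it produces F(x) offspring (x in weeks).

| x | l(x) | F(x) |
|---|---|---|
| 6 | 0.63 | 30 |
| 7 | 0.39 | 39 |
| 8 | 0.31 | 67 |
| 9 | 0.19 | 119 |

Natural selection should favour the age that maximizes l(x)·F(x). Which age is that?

9

Expected offspring if breeding at age x = l(x) × F(x):
  age 6: 0.63 × 30 = 18.900
  age 7: 0.39 × 39 = 15.210
  age 8: 0.31 × 67 = 20.770
  age 9: 0.19 × 119 = 22.610
Maximum at age 9 (22.610).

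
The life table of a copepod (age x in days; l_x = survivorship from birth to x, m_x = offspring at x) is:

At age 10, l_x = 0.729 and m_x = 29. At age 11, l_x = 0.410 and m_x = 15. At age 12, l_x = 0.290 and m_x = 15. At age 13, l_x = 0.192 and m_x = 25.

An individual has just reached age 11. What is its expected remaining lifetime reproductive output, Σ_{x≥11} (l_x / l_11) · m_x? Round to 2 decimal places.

37.32

l_11 = 0.410. Conditional survival from age 11 to x is l_x / l_11.
  x=11: (0.410/0.410) × 15 = 15.0000
  x=12: (0.290/0.410) × 15 = 10.6098
  x=13: (0.192/0.410) × 25 = 11.7073
Sum = 15.0000 + 10.6098 + 11.7073 = 37.3171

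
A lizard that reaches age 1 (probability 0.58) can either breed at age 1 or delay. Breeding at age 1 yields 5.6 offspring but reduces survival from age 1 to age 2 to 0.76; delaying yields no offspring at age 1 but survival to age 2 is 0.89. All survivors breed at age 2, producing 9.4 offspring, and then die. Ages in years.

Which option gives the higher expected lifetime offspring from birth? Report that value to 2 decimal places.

breed at age 1: R₀ = 0.58 × (5.6 + 0.76 × 9.4) = 0.58 × 12.7440 = 7.3915
delay to age 2: R₀ = 0.58 × (0.89 × 9.4) = 0.58 × 8.3660 = 4.8523
Higher: breed at age 1 (7.3915).

7.39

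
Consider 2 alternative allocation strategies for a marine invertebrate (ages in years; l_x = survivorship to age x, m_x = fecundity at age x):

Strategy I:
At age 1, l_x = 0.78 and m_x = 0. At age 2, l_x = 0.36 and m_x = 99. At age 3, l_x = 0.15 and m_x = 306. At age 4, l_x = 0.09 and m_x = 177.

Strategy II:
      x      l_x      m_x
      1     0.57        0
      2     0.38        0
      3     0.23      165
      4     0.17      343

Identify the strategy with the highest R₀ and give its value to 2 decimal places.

Strategy I: R₀ = 0.78×0 + 0.36×99 + 0.15×306 + 0.09×177 = 97.4700
Strategy II: R₀ = 0.57×0 + 0.38×0 + 0.23×165 + 0.17×343 = 96.2600
Highest R₀: strategy I with 97.4700.

97.47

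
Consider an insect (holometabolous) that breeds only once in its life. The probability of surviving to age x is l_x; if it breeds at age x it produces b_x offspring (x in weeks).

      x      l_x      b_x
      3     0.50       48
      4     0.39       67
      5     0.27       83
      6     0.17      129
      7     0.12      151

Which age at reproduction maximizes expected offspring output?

4

Expected offspring if breeding at age x = l_x × b_x:
  age 3: 0.50 × 48 = 24.000
  age 4: 0.39 × 67 = 26.130
  age 5: 0.27 × 83 = 22.410
  age 6: 0.17 × 129 = 21.930
  age 7: 0.12 × 151 = 18.120
Maximum at age 4 (26.130).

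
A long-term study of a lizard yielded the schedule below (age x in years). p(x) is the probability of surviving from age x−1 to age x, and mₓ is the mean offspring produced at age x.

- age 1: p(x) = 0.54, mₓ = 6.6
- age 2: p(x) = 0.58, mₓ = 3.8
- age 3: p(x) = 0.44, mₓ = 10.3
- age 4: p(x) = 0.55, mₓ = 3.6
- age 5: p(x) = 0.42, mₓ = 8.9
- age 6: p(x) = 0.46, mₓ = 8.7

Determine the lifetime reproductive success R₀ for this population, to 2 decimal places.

Survivorship from birth: l_x = p_1·p_2·…·p_x.
  l_1 = 0.54000
  l_2 = 0.31320
  l_3 = 0.13781
  l_4 = 0.07579
  l_5 = 0.03183
  l_6 = 0.01464
R₀ = Σ l_x mₓ:
  age 1: 0.54000 × 6.6 = 3.5640
  age 2: 0.31320 × 3.8 = 1.1902
  age 3: 0.13781 × 10.3 = 1.4194
  age 4: 0.07579 × 3.6 = 0.2728
  age 5: 0.03183 × 8.9 = 0.2833
  age 6: 0.01464 × 8.7 = 0.1274
R₀ = 3.5640 + 1.1902 + 1.4194 + 0.2728 + 0.2833 + 0.1274 = 6.8571

6.86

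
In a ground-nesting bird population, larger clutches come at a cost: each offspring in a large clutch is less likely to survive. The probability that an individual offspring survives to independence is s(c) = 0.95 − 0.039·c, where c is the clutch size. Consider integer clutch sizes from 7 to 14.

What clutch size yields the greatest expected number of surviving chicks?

12

Expected surviving chicks = c × s(c):
  c=7: 7 × 0.677 = 4.739
  c=8: 8 × 0.638 = 5.104
  c=9: 9 × 0.599 = 5.391
  c=10: 10 × 0.560 = 5.600
  c=11: 11 × 0.521 = 5.731
  c=12: 12 × 0.482 = 5.784
  c=13: 13 × 0.443 = 5.759
  c=14: 14 × 0.404 = 5.656
Maximum at c = 12 (5.784 surviving chicks).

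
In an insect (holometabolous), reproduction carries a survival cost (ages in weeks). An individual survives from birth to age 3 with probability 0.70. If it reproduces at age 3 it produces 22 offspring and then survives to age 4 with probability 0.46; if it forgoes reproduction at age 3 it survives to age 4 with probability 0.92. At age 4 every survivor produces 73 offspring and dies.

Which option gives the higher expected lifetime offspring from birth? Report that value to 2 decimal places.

breed at age 3: R₀ = 0.70 × (22 + 0.46 × 73) = 0.70 × 55.5800 = 38.9060
delay to age 4: R₀ = 0.70 × (0.92 × 73) = 0.70 × 67.1600 = 47.0120
Higher: delay to age 4 (47.0120).

47.01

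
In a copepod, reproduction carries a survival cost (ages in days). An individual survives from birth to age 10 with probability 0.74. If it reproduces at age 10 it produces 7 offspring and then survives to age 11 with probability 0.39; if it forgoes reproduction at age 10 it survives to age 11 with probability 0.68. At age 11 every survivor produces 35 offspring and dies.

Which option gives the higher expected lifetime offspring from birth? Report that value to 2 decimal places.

breed at age 10: R₀ = 0.74 × (7 + 0.39 × 35) = 0.74 × 20.6500 = 15.2810
delay to age 11: R₀ = 0.74 × (0.68 × 35) = 0.74 × 23.8000 = 17.6120
Higher: delay to age 11 (17.6120).

17.61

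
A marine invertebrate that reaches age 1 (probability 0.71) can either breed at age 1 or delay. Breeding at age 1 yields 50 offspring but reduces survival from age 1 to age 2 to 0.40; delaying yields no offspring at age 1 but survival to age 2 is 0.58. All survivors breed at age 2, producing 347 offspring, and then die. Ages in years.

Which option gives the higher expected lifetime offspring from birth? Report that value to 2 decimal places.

breed at age 1: R₀ = 0.71 × (50 + 0.40 × 347) = 0.71 × 188.8000 = 134.0480
delay to age 2: R₀ = 0.71 × (0.58 × 347) = 0.71 × 201.2600 = 142.8946
Higher: delay to age 2 (142.8946).

142.89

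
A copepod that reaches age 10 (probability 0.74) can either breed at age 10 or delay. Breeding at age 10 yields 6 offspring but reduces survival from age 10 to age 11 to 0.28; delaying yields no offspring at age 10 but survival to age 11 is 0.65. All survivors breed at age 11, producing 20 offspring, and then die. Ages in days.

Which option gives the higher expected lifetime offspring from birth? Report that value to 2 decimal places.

9.62

breed at age 10: R₀ = 0.74 × (6 + 0.28 × 20) = 0.74 × 11.6000 = 8.5840
delay to age 11: R₀ = 0.74 × (0.65 × 20) = 0.74 × 13.0000 = 9.6200
Higher: delay to age 11 (9.6200).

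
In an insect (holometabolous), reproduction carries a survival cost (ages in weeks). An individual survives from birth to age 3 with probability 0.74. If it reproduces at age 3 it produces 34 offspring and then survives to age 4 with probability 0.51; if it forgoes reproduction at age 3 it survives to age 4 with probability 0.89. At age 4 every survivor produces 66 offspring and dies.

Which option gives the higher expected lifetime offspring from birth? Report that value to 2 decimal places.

50.07

breed at age 3: R₀ = 0.74 × (34 + 0.51 × 66) = 0.74 × 67.6600 = 50.0684
delay to age 4: R₀ = 0.74 × (0.89 × 66) = 0.74 × 58.7400 = 43.4676
Higher: breed at age 3 (50.0684).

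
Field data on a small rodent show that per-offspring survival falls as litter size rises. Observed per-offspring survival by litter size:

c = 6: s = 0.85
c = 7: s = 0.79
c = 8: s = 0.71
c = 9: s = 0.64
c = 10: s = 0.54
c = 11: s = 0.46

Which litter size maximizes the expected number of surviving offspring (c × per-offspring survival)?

9

Expected surviving offspring = c × s(c):
  c=6: 6 × 0.85 = 5.100
  c=7: 7 × 0.79 = 5.530
  c=8: 8 × 0.71 = 5.680
  c=9: 9 × 0.64 = 5.760
  c=10: 10 × 0.54 = 5.400
  c=11: 11 × 0.46 = 5.060
Maximum at c = 9 (5.760 surviving offspring).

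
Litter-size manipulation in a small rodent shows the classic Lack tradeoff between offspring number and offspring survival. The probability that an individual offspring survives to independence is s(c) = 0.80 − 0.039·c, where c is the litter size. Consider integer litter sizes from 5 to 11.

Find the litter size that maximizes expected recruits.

Expected recruits = c × s(c):
  c=5: 5 × 0.605 = 3.025
  c=6: 6 × 0.566 = 3.396
  c=7: 7 × 0.527 = 3.689
  c=8: 8 × 0.488 = 3.904
  c=9: 9 × 0.449 = 4.041
  c=10: 10 × 0.410 = 4.100
  c=11: 11 × 0.371 = 4.081
Maximum at c = 10 (4.100 recruits).

10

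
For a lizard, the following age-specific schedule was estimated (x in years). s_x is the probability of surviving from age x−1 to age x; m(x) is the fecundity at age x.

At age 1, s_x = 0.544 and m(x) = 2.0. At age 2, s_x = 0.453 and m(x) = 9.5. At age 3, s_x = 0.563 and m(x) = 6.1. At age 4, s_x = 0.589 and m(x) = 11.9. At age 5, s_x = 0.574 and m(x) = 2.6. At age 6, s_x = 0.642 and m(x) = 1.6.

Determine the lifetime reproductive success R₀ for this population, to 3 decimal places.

5.418

Survivorship from birth: l_x = s_1·s_2·…·s_x.
  l_1 = 0.54400
  l_2 = 0.24643
  l_3 = 0.13874
  l_4 = 0.08172
  l_5 = 0.04691
  l_6 = 0.03011
R₀ = Σ l_x m(x):
  age 1: 0.54400 × 2.0 = 1.0880
  age 2: 0.24643 × 9.5 = 2.3411
  age 3: 0.13874 × 6.1 = 0.8463
  age 4: 0.08172 × 11.9 = 0.9725
  age 5: 0.04691 × 2.6 = 0.1220
  age 6: 0.03011 × 1.6 = 0.0482
R₀ = 1.0880 + 2.3411 + 0.8463 + 0.9725 + 0.1220 + 0.0482 = 5.4180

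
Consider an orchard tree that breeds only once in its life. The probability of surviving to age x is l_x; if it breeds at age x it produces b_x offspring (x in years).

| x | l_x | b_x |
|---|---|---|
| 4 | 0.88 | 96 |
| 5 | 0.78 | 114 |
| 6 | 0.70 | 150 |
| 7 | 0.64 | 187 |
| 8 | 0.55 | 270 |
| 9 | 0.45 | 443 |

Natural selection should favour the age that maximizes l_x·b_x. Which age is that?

9

Expected offspring if breeding at age x = l_x × b_x:
  age 4: 0.88 × 96 = 84.480
  age 5: 0.78 × 114 = 88.920
  age 6: 0.70 × 150 = 105.000
  age 7: 0.64 × 187 = 119.680
  age 8: 0.55 × 270 = 148.500
  age 9: 0.45 × 443 = 199.350
Maximum at age 9 (199.350).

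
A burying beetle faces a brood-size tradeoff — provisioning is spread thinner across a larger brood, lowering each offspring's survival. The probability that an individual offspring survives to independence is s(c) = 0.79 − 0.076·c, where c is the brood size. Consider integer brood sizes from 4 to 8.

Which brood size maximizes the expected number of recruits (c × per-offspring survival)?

5

Expected recruits = c × s(c):
  c=4: 4 × 0.486 = 1.944
  c=5: 5 × 0.410 = 2.050
  c=6: 6 × 0.334 = 2.004
  c=7: 7 × 0.258 = 1.806
  c=8: 8 × 0.182 = 1.456
Maximum at c = 5 (2.050 recruits).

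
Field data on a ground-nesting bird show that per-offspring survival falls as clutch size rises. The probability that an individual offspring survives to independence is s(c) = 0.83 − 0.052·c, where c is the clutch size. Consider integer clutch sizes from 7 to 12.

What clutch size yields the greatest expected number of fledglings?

Expected fledglings = c × s(c):
  c=7: 7 × 0.466 = 3.262
  c=8: 8 × 0.414 = 3.312
  c=9: 9 × 0.362 = 3.258
  c=10: 10 × 0.310 = 3.100
  c=11: 11 × 0.258 = 2.838
  c=12: 12 × 0.206 = 2.472
Maximum at c = 8 (3.312 fledglings).

8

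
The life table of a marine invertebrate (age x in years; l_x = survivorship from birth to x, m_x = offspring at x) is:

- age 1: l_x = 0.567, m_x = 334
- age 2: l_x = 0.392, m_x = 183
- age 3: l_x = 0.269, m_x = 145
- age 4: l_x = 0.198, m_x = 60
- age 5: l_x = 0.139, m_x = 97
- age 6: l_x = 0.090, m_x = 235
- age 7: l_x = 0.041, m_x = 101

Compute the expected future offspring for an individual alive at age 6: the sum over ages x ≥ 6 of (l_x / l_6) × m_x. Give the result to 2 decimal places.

l_6 = 0.090. Conditional survival from age 6 to x is l_x / l_6.
  x=6: (0.090/0.090) × 235 = 235.0000
  x=7: (0.041/0.090) × 101 = 46.0111
Sum = 235.0000 + 46.0111 = 281.0111

281.01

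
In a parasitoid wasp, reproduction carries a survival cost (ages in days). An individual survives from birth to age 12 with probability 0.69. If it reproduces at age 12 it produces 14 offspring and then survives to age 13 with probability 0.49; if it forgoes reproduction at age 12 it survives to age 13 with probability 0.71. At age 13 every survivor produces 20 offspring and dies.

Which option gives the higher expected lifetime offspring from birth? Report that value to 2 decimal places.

breed at age 12: R₀ = 0.69 × (14 + 0.49 × 20) = 0.69 × 23.8000 = 16.4220
delay to age 13: R₀ = 0.69 × (0.71 × 20) = 0.69 × 14.2000 = 9.7980
Higher: breed at age 12 (16.4220).

16.42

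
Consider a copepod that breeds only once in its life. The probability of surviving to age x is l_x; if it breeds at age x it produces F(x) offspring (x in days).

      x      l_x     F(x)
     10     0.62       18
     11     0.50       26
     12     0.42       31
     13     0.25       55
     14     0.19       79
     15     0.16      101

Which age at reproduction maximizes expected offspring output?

Expected offspring if breeding at age x = l_x × F(x):
  age 10: 0.62 × 18 = 11.160
  age 11: 0.50 × 26 = 13.000
  age 12: 0.42 × 31 = 13.020
  age 13: 0.25 × 55 = 13.750
  age 14: 0.19 × 79 = 15.010
  age 15: 0.16 × 101 = 16.160
Maximum at age 15 (16.160).

15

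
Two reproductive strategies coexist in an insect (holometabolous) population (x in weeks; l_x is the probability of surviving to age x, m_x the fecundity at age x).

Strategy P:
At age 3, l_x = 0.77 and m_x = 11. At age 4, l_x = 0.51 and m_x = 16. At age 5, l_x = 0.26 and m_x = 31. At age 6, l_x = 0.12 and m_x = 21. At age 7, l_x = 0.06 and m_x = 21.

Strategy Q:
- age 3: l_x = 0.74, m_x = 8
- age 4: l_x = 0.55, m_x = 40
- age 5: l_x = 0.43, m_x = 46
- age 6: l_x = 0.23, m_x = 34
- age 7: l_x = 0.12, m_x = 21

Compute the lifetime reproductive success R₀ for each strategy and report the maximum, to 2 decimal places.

Strategy P: R₀ = 0.77×11 + 0.51×16 + 0.26×31 + 0.12×21 + 0.06×21 = 28.4700
Strategy Q: R₀ = 0.74×8 + 0.55×40 + 0.43×46 + 0.23×34 + 0.12×21 = 58.0400
Highest R₀: strategy Q with 58.0400.

58.04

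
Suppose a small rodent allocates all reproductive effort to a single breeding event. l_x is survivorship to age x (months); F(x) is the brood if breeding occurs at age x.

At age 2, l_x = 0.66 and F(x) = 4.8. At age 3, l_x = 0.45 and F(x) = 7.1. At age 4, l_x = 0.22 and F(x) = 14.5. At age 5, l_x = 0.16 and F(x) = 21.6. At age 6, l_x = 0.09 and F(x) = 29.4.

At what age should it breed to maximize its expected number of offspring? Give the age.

Expected offspring if breeding at age x = l_x × F(x):
  age 2: 0.66 × 4.8 = 3.168
  age 3: 0.45 × 7.1 = 3.195
  age 4: 0.22 × 14.5 = 3.190
  age 5: 0.16 × 21.6 = 3.456
  age 6: 0.09 × 29.4 = 2.646
Maximum at age 5 (3.456).

5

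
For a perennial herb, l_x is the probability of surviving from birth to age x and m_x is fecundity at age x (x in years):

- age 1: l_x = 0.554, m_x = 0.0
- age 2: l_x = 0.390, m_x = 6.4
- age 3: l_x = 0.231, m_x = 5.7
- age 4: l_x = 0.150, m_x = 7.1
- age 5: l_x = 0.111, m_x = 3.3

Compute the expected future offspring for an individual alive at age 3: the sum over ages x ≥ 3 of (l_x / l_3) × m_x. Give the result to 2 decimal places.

l_3 = 0.231. Conditional survival from age 3 to x is l_x / l_3.
  x=3: (0.231/0.231) × 5.7 = 5.7000
  x=4: (0.150/0.231) × 7.1 = 4.6104
  x=5: (0.111/0.231) × 3.3 = 1.5857
Sum = 5.7000 + 4.6104 + 1.5857 = 11.8961

11.90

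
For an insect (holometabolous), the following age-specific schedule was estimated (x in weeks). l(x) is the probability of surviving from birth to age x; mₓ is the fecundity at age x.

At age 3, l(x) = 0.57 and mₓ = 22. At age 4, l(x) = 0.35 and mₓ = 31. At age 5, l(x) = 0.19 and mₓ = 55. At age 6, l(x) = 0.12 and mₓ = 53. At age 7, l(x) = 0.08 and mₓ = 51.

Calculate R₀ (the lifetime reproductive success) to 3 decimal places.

R₀ = Σ l(x) mₓ:
  age 3: 0.57 × 22 = 12.5400
  age 4: 0.35 × 31 = 10.8500
  age 5: 0.19 × 55 = 10.4500
  age 6: 0.12 × 53 = 6.3600
  age 7: 0.08 × 51 = 4.0800
R₀ = 12.5400 + 10.8500 + 10.4500 + 6.3600 + 4.0800 = 44.2800

44.280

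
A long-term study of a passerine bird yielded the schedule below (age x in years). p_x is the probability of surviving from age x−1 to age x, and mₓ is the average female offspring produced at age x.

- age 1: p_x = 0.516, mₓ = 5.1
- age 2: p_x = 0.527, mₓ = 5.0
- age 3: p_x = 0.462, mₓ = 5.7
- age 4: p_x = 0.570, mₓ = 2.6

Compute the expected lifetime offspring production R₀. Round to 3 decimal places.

Survivorship from birth: l_x = p_1·p_2·…·p_x.
  l_1 = 0.51600
  l_2 = 0.27193
  l_3 = 0.12563
  l_4 = 0.07161
R₀ = Σ l_x mₓ:
  age 1: 0.51600 × 5.1 = 2.6316
  age 2: 0.27193 × 5.0 = 1.3597
  age 3: 0.12563 × 5.7 = 0.7161
  age 4: 0.07161 × 2.6 = 0.1862
R₀ = 2.6316 + 1.3597 + 0.7161 + 0.1862 = 4.8935

4.894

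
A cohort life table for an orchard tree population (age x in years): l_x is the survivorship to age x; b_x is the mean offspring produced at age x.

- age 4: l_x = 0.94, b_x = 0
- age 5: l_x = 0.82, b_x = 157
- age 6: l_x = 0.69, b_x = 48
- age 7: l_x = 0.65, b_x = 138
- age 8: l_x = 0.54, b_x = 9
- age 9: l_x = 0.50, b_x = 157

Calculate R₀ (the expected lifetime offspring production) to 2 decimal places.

R₀ = Σ l_x b_x:
  age 4: 0.94 × 0 = 0.0000
  age 5: 0.82 × 157 = 128.7400
  age 6: 0.69 × 48 = 33.1200
  age 7: 0.65 × 138 = 89.7000
  age 8: 0.54 × 9 = 4.8600
  age 9: 0.50 × 157 = 78.5000
R₀ = 0.0000 + 128.7400 + 33.1200 + 89.7000 + 4.8600 + 78.5000 = 334.9200

334.92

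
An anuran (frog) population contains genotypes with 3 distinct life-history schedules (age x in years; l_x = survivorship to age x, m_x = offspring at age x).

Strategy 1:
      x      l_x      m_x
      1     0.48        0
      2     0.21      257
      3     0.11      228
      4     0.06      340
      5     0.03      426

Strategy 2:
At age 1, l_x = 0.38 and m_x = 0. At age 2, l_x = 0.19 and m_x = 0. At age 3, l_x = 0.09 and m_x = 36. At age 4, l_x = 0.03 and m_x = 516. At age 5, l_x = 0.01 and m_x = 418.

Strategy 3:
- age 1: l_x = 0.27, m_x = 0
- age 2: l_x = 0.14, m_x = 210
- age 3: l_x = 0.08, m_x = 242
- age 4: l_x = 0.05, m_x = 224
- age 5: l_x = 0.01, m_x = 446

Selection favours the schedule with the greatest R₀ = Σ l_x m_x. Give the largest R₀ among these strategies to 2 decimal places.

Strategy 1: R₀ = 0.48×0 + 0.21×257 + 0.11×228 + 0.06×340 + 0.03×426 = 112.2300
Strategy 2: R₀ = 0.38×0 + 0.19×0 + 0.09×36 + 0.03×516 + 0.01×418 = 22.9000
Strategy 3: R₀ = 0.27×0 + 0.14×210 + 0.08×242 + 0.05×224 + 0.01×446 = 64.4200
Highest R₀: strategy 1 with 112.2300.

112.23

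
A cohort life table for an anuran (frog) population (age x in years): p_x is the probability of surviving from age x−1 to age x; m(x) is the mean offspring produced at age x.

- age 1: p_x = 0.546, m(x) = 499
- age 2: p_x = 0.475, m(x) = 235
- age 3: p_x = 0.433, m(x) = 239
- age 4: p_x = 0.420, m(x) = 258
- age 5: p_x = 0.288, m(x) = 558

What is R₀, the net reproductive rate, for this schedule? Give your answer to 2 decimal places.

Survivorship from birth: l_x = p_1·p_2·…·p_x.
  l_1 = 0.54600
  l_2 = 0.25935
  l_3 = 0.11230
  l_4 = 0.04717
  l_5 = 0.01358
R₀ = Σ l_x m(x):
  age 1: 0.54600 × 499 = 272.4540
  age 2: 0.25935 × 235 = 60.9473
  age 3: 0.11230 × 239 = 26.8397
  age 4: 0.04717 × 258 = 12.1699
  age 5: 0.01358 × 558 = 7.5776
R₀ = 272.4540 + 60.9473 + 26.8397 + 12.1699 + 7.5776 = 379.9885

379.99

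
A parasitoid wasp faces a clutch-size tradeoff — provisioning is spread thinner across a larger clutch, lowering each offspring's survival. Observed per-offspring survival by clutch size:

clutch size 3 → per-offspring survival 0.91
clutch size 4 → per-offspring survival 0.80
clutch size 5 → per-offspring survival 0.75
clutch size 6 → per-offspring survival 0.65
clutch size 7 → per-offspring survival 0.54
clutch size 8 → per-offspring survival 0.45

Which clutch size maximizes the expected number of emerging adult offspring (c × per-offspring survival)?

Expected emerging adult offspring = c × s(c):
  c=3: 3 × 0.91 = 2.730
  c=4: 4 × 0.80 = 3.200
  c=5: 5 × 0.75 = 3.750
  c=6: 6 × 0.65 = 3.900
  c=7: 7 × 0.54 = 3.780
  c=8: 8 × 0.45 = 3.600
Maximum at c = 6 (3.900 emerging adult offspring).

6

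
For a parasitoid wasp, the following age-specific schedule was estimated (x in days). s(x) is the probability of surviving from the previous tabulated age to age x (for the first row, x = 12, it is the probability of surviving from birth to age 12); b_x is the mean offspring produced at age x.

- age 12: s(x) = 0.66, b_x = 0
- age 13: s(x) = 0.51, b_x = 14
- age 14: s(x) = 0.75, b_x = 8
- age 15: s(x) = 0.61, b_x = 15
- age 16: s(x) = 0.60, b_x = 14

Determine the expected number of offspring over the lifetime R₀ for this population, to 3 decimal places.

Survivorship from birth: l_x = s_12·s_13·…·s_x.
  l_12 = 0.66000
  l_13 = 0.33660
  l_14 = 0.25245
  l_15 = 0.15399
  l_16 = 0.09240
R₀ = Σ l_x b_x:
  age 12: 0.66000 × 0 = 0.0000
  age 13: 0.33660 × 14 = 4.7124
  age 14: 0.25245 × 8 = 2.0196
  age 15: 0.15399 × 15 = 2.3098
  age 16: 0.09240 × 14 = 1.2936
R₀ = 0.0000 + 4.7124 + 2.0196 + 2.3098 + 1.2936 = 10.3354

10.335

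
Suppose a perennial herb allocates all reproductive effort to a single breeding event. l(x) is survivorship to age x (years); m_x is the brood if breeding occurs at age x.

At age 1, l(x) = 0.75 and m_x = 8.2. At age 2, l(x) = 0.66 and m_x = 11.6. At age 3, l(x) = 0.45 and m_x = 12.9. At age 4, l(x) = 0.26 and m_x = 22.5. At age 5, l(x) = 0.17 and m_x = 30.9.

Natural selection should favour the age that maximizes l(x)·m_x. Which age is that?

Expected offspring if breeding at age x = l(x) × m_x:
  age 1: 0.75 × 8.2 = 6.150
  age 2: 0.66 × 11.6 = 7.656
  age 3: 0.45 × 12.9 = 5.805
  age 4: 0.26 × 22.5 = 5.850
  age 5: 0.17 × 30.9 = 5.253
Maximum at age 2 (7.656).

2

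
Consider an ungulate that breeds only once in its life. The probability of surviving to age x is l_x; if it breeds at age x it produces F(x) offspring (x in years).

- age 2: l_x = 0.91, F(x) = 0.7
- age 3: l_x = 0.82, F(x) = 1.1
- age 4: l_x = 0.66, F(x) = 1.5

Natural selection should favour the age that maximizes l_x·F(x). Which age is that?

4

Expected offspring if breeding at age x = l_x × F(x):
  age 2: 0.91 × 0.7 = 0.637
  age 3: 0.82 × 1.1 = 0.902
  age 4: 0.66 × 1.5 = 0.990
Maximum at age 4 (0.990).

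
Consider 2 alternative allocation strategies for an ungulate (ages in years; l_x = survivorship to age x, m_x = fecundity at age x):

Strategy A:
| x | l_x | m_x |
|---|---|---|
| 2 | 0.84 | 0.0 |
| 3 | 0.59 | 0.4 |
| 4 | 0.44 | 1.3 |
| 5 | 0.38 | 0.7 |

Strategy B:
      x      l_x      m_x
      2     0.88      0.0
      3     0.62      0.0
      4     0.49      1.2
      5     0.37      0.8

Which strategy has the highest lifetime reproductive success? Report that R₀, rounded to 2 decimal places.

1.07

Strategy A: R₀ = 0.84×0.0 + 0.59×0.4 + 0.44×1.3 + 0.38×0.7 = 1.0740
Strategy B: R₀ = 0.88×0.0 + 0.62×0.0 + 0.49×1.2 + 0.37×0.8 = 0.8840
Highest R₀: strategy A with 1.0740.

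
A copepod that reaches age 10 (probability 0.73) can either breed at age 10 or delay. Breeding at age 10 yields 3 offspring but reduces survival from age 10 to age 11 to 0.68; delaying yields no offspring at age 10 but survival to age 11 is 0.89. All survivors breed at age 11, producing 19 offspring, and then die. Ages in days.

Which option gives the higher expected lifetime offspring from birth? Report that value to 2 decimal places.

12.34

breed at age 10: R₀ = 0.73 × (3 + 0.68 × 19) = 0.73 × 15.9200 = 11.6216
delay to age 11: R₀ = 0.73 × (0.89 × 19) = 0.73 × 16.9100 = 12.3443
Higher: delay to age 11 (12.3443).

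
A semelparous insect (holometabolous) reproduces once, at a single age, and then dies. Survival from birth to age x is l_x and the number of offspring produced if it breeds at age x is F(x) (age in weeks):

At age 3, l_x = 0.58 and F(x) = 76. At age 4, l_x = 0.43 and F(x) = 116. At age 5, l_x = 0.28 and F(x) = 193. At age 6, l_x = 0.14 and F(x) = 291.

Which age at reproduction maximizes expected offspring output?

Expected offspring if breeding at age x = l_x × F(x):
  age 3: 0.58 × 76 = 44.080
  age 4: 0.43 × 116 = 49.880
  age 5: 0.28 × 193 = 54.040
  age 6: 0.14 × 291 = 40.740
Maximum at age 5 (54.040).

5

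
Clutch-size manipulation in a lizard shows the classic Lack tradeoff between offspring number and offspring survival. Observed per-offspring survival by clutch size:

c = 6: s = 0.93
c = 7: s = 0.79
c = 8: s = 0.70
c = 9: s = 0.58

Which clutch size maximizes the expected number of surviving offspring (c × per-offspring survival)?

Expected surviving offspring = c × s(c):
  c=6: 6 × 0.93 = 5.580
  c=7: 7 × 0.79 = 5.530
  c=8: 8 × 0.70 = 5.600
  c=9: 9 × 0.58 = 5.220
Maximum at c = 8 (5.600 surviving offspring).

8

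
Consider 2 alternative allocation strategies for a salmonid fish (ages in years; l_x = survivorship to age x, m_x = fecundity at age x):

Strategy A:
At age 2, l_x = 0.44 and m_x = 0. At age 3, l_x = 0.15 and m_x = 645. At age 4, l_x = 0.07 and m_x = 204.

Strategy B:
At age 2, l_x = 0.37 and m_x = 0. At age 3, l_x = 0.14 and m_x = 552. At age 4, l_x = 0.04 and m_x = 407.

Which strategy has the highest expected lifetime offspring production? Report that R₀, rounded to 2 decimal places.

Strategy A: R₀ = 0.44×0 + 0.15×645 + 0.07×204 = 111.0300
Strategy B: R₀ = 0.37×0 + 0.14×552 + 0.04×407 = 93.5600
Highest R₀: strategy A with 111.0300.

111.03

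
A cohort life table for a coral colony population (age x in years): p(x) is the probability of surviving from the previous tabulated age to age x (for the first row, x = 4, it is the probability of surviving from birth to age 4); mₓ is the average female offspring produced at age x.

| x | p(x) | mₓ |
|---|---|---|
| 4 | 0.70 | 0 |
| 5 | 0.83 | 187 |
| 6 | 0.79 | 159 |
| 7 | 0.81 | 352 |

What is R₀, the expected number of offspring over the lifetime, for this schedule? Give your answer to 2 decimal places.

312.49

Survivorship from birth: l_x = p_4·p_5·…·p_x.
  l_4 = 0.70000
  l_5 = 0.58100
  l_6 = 0.45899
  l_7 = 0.37178
R₀ = Σ l_x mₓ:
  age 4: 0.70000 × 0 = 0.0000
  age 5: 0.58100 × 187 = 108.6470
  age 6: 0.45899 × 159 = 72.9794
  age 7: 0.37178 × 352 = 130.8666
R₀ = 0.0000 + 108.6470 + 72.9794 + 130.8666 = 312.4930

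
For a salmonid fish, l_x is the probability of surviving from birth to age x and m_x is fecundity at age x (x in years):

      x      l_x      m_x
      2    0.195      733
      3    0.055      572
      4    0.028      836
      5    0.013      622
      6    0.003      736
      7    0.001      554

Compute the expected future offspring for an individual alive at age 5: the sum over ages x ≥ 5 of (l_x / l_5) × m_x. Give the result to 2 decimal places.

834.46

l_5 = 0.013. Conditional survival from age 5 to x is l_x / l_5.
  x=5: (0.013/0.013) × 622 = 622.0000
  x=6: (0.003/0.013) × 736 = 169.8462
  x=7: (0.001/0.013) × 554 = 42.6154
Sum = 622.0000 + 169.8462 + 42.6154 = 834.4615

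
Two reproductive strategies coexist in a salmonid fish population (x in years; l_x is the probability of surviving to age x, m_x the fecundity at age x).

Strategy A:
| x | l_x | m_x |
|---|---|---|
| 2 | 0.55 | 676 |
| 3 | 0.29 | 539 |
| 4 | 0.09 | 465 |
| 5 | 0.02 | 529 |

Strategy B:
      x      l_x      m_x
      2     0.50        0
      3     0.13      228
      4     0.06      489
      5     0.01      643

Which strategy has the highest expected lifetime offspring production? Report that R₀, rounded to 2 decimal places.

580.54

Strategy A: R₀ = 0.55×676 + 0.29×539 + 0.09×465 + 0.02×529 = 580.5400
Strategy B: R₀ = 0.50×0 + 0.13×228 + 0.06×489 + 0.01×643 = 65.4100
Highest R₀: strategy A with 580.5400.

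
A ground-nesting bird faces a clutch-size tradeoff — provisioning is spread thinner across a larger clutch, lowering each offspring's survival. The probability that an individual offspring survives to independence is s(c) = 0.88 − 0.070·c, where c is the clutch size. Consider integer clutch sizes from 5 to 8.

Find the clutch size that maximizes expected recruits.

6

Expected recruits = c × s(c):
  c=5: 5 × 0.530 = 2.650
  c=6: 6 × 0.460 = 2.760
  c=7: 7 × 0.390 = 2.730
  c=8: 8 × 0.320 = 2.560
Maximum at c = 6 (2.760 recruits).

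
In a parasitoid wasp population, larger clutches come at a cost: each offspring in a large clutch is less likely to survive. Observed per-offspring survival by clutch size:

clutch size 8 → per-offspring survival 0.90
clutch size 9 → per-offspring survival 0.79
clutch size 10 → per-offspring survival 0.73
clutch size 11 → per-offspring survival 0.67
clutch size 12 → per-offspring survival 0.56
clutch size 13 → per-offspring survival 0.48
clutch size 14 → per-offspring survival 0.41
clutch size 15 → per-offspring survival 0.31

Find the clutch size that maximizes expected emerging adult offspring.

Expected emerging adult offspring = c × s(c):
  c=8: 8 × 0.90 = 7.200
  c=9: 9 × 0.79 = 7.110
  c=10: 10 × 0.73 = 7.300
  c=11: 11 × 0.67 = 7.370
  c=12: 12 × 0.56 = 6.720
  c=13: 13 × 0.48 = 6.240
  c=14: 14 × 0.41 = 5.740
  c=15: 15 × 0.31 = 4.650
Maximum at c = 11 (7.370 emerging adult offspring).

11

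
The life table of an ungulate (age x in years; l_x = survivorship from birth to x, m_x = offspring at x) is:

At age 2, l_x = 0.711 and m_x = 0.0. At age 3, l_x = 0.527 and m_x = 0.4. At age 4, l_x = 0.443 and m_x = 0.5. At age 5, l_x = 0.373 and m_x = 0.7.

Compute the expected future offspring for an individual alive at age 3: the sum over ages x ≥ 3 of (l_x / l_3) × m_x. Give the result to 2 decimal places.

1.32

l_3 = 0.527. Conditional survival from age 3 to x is l_x / l_3.
  x=3: (0.527/0.527) × 0.4 = 0.4000
  x=4: (0.443/0.527) × 0.5 = 0.4203
  x=5: (0.373/0.527) × 0.7 = 0.4954
Sum = 0.4000 + 0.4203 + 0.4954 = 1.3157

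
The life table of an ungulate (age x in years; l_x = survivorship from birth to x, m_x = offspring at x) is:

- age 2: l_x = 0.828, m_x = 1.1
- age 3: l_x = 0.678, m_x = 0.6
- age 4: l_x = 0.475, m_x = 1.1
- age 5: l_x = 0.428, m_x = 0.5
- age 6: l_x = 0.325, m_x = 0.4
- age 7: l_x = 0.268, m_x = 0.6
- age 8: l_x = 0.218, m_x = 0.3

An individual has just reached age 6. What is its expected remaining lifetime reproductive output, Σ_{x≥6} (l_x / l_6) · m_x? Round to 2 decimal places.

1.10

l_6 = 0.325. Conditional survival from age 6 to x is l_x / l_6.
  x=6: (0.325/0.325) × 0.4 = 0.4000
  x=7: (0.268/0.325) × 0.6 = 0.4948
  x=8: (0.218/0.325) × 0.3 = 0.2012
Sum = 0.4000 + 0.4948 + 0.2012 = 1.0960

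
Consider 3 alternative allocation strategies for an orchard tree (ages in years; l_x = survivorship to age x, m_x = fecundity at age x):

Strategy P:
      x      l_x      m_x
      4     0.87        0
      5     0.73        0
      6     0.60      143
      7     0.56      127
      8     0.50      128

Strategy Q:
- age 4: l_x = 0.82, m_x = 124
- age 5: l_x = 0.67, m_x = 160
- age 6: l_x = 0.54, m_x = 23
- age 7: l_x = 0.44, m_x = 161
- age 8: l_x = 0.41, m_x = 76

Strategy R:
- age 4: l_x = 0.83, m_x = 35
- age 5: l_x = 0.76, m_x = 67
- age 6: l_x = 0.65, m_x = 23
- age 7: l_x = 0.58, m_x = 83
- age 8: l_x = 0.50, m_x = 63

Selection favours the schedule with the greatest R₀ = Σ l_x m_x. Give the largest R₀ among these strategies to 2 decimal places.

Strategy P: R₀ = 0.87×0 + 0.73×0 + 0.60×143 + 0.56×127 + 0.50×128 = 220.9200
Strategy Q: R₀ = 0.82×124 + 0.67×160 + 0.54×23 + 0.44×161 + 0.41×76 = 323.3000
Strategy R: R₀ = 0.83×35 + 0.76×67 + 0.65×23 + 0.58×83 + 0.50×63 = 174.5600
Highest R₀: strategy Q with 323.3000.

323.30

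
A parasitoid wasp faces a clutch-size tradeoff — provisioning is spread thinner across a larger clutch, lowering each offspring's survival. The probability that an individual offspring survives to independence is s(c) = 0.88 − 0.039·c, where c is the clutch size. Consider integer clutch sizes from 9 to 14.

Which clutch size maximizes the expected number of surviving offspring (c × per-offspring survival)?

11

Expected surviving offspring = c × s(c):
  c=9: 9 × 0.529 = 4.761
  c=10: 10 × 0.490 = 4.900
  c=11: 11 × 0.451 = 4.961
  c=12: 12 × 0.412 = 4.944
  c=13: 13 × 0.373 = 4.849
  c=14: 14 × 0.334 = 4.676
Maximum at c = 11 (4.961 surviving offspring).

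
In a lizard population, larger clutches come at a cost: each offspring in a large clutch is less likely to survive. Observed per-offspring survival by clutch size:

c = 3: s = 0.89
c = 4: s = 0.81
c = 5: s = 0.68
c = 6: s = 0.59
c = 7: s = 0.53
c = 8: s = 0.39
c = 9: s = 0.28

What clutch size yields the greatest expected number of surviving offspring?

Expected surviving offspring = c × s(c):
  c=3: 3 × 0.89 = 2.670
  c=4: 4 × 0.81 = 3.240
  c=5: 5 × 0.68 = 3.400
  c=6: 6 × 0.59 = 3.540
  c=7: 7 × 0.53 = 3.710
  c=8: 8 × 0.39 = 3.120
  c=9: 9 × 0.28 = 2.520
Maximum at c = 7 (3.710 surviving offspring).

7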